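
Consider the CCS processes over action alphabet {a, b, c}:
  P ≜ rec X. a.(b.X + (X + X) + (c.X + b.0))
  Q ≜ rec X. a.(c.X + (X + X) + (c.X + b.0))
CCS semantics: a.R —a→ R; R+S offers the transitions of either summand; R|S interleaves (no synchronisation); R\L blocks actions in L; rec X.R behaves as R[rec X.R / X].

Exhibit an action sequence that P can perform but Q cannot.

aba

P's transition system — 3 states:
  s0 = rec X. a.(b.X + (X + X) + (c.X + b.0)) | =a=> s1
  s1 = b.(rec X. a.(b.X + (X + X) + (c.X + b.0))) + ((rec X. a.(b.X + (X + X) + (c.X + b.0))) + (rec X. a.(b.X + (X + X) + (c.X + b.0)))) + (c.(rec X. a.(b.X + (X + X) + (c.X + b.0))) + b.0) | =a=> s1, =b=> s0, =b=> s2, =c=> s0
  s2 = 0 | ·
Q's transition system — 3 states:
  t0 = rec X. a.(c.X + (X + X) + (c.X + b.0)) | =a=> t1
  t1 = c.(rec X. a.(c.X + (X + X) + (c.X + b.0))) + ((rec X. a.(c.X + (X + X) + (c.X + b.0))) + (rec X. a.(c.X + (X + X) + (c.X + b.0)))) + (c.(rec X. a.(c.X + (X + X) + (c.X + b.0))) + b.0) | =a=> t1, =b=> t2, =c=> t0
  t2 = 0 | ·
Run σ = ⟨aba⟩ on P: start {s0}
  after a @ step 1: {s1}
  after b @ step 2: {s0, s2}
  after a @ step 3: {s1}
  P completes σ.
Run σ = ⟨aba⟩ on Q: start {t0}
  after a @ step 1: {t1}
  after b @ step 2: {t2}
  after a @ step 3: ∅ (Q stuck)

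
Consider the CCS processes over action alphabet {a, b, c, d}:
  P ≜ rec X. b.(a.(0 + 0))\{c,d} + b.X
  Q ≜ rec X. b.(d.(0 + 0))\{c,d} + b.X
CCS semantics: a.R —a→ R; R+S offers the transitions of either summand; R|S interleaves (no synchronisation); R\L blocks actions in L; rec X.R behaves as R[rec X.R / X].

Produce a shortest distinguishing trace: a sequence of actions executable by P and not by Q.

ba

Reachable graph of P (3 states):
  m0 = rec X. b.(a.(0 + 0))\{c,d} + b.X has moves --b--▸ m0, --b--▸ m1
  m1 = (a.(0 + 0))\{c,d} has moves --a--▸ m2
  m2 = (0 + 0)\{c,d} has moves deadlocked
Reachable graph of Q (2 states):
  n0 = rec X. b.(d.(0 + 0))\{c,d} + b.X has moves --b--▸ n0, --b--▸ n1
  n1 = (d.(0 + 0))\{c,d} has moves deadlocked
Run σ = ⟨ba⟩ on P: start {m0}
  step 1 (b): {m0, m1}
  step 2 (a): {m2}
  P completes σ.
Run σ = ⟨ba⟩ on Q: start {n0}
  step 1 (b): {n0, n1}
  step 2 (a): ∅ (Q stuck)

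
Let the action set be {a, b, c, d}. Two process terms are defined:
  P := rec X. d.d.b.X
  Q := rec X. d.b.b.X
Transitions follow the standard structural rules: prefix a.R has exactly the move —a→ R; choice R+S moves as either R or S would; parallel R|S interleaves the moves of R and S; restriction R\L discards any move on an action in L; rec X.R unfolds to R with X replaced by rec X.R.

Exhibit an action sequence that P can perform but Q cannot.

P's transition system — 3 states:
  s0 = rec X. d.d.b.X ⊢ -d-> s1
  s1 = d.b.(rec X. d.d.b.X) ⊢ -d-> s2
  s2 = b.(rec X. d.d.b.X) ⊢ -b-> s0
Q's transition system — 3 states:
  t0 = rec X. d.b.b.X ⊢ -d-> t1
  t1 = b.b.(rec X. d.b.b.X) ⊢ -b-> t2
  t2 = b.(rec X. d.b.b.X) ⊢ -b-> t0
Run σ = ⟨dd⟩ on P: start {s0}
  [1] d ⇒ {s1}
  [2] d ⇒ {s2}
  P completes σ.
Run σ = ⟨dd⟩ on Q: start {t0}
  [1] d ⇒ {t1}
  [2] d ⇒ no successor for Q

dd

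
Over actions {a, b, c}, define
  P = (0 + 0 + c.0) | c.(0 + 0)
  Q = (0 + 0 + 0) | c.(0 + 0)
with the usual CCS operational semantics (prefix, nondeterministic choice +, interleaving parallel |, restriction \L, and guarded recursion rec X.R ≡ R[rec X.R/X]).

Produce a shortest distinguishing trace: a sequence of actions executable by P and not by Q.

LTS(P): 4 reachable states
  u0 = (0 + 0 + c.0) | c.(0 + 0) has moves ··c··> u1, ··c··> u2
  u1 = (0 + 0 + c.0) | (0 + 0) has moves ··c··> u3
  u2 = 0 | c.(0 + 0) has moves ··c··> u3
  u3 = 0 | (0 + 0) has moves ·
LTS(Q): 2 reachable states
  v0 = (0 + 0 + 0) | c.(0 + 0) has moves ··c··> v1
  v1 = (0 + 0 + 0) | (0 + 0) has moves ·
Run σ = ⟨cc⟩ on P: start {u0}
  step 1 (c): {u1, u2}
  step 2 (c): {u3}
  — P admits the full trace.
Run σ = ⟨cc⟩ on Q: start {v0}
  step 1 (c): {v1}
  step 2 (c): ∅ (Q stuck)

cc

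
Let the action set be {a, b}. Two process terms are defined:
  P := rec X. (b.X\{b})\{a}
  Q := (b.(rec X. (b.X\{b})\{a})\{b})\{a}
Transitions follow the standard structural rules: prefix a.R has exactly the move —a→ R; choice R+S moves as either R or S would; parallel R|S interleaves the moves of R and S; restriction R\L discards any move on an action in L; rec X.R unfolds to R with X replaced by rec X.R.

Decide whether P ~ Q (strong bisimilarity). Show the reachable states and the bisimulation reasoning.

Reachable graph of P (2 states):
  m0 = rec X. (b.X\{b})\{a} | =b=> m1
  m1 = (rec X. (b.X\{b})\{a})\{b}\{a} | ∅
Reachable graph of Q (2 states):
  n0 = (b.(rec X. (b.X\{b})\{a})\{b})\{a} | =b=> n1
  n1 = (rec X. (b.X\{b})\{a})\{b}\{a} | ∅
Partition-refinement fixed point:
  B0 = {m0, n0}
  B1 = {m1, n1}
m0 ∈ B0, n0 ∈ B0 → same block

YES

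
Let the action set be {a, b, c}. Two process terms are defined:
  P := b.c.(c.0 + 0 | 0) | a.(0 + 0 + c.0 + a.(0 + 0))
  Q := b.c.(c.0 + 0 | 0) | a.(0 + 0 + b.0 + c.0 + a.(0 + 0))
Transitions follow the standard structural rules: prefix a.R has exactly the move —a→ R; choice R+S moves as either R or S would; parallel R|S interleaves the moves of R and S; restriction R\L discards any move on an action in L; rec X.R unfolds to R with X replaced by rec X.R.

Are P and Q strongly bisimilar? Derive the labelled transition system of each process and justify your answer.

not bisimilar

P's transition system — 16 states:
  s0 = b.c.(c.0 + 0 | 0) | a.(0 + 0 + c.0 + a.(0 + 0)) | --a--▸ s1, --b--▸ s2
  s1 = b.c.(c.0 + 0 | 0) | (0 + 0 + c.0 + a.(0 + 0)) | --a--▸ s3, --b--▸ s4, --c--▸ s5
  s2 = c.(c.0 + 0 | 0) | a.(0 + 0 + c.0 + a.(0 + 0)) | --a--▸ s4, --c--▸ s6
  s3 = b.c.(c.0 + 0 | 0) | (0 + 0) | --b--▸ s7
  s4 = c.(c.0 + 0 | 0) | (0 + 0 + c.0 + a.(0 + 0)) | --a--▸ s7, --c--▸ s8, --c--▸ s9
  s5 = b.c.(c.0 + 0 | 0) | 0 | --b--▸ s9
  s6 = (c.0 + 0 | 0) | a.(0 + 0 + c.0 + a.(0 + 0)) | --a--▸ s8, --c--▸ s10
  s7 = c.(c.0 + 0 | 0) | (0 + 0) | --c--▸ s11
  s8 = (c.0 + 0 | 0) | (0 + 0 + c.0 + a.(0 + 0)) | --a--▸ s11, --c--▸ s12, --c--▸ s13
  s9 = c.(c.0 + 0 | 0) | 0 | --c--▸ s12
  s10 = 0 | a.(0 + 0 + c.0 + a.(0 + 0)) | --a--▸ s13
  s11 = (c.0 + 0 | 0) | (0 + 0) | --c--▸ s14
  s12 = (c.0 + 0 | 0) | 0 | --c--▸ s15
  s13 = 0 | (0 + 0 + c.0 + a.(0 + 0)) | --a--▸ s14, --c--▸ s15
  s14 = 0 | (0 + 0) | ·
  s15 = 0 | 0 | ·
Q's transition system — 16 states:
  t0 = b.c.(c.0 + 0 | 0) | a.(0 + 0 + b.0 + c.0 + a.(0 + 0)) | --a--▸ t1, --b--▸ t2
  t1 = b.c.(c.0 + 0 | 0) | (0 + 0 + b.0 + c.0 + a.(0 + 0)) | --a--▸ t3, --b--▸ t4, --b--▸ t5, --c--▸ t4
  t2 = c.(c.0 + 0 | 0) | a.(0 + 0 + b.0 + c.0 + a.(0 + 0)) | --a--▸ t5, --c--▸ t6
  t3 = b.c.(c.0 + 0 | 0) | (0 + 0) | --b--▸ t7
  t4 = b.c.(c.0 + 0 | 0) | 0 | --b--▸ t8
  t5 = c.(c.0 + 0 | 0) | (0 + 0 + b.0 + c.0 + a.(0 + 0)) | --a--▸ t7, --b--▸ t8, --c--▸ t8, --c--▸ t9
  t6 = (c.0 + 0 | 0) | a.(0 + 0 + b.0 + c.0 + a.(0 + 0)) | --a--▸ t9, --c--▸ t10
  t7 = c.(c.0 + 0 | 0) | (0 + 0) | --c--▸ t11
  t8 = c.(c.0 + 0 | 0) | 0 | --c--▸ t12
  t9 = (c.0 + 0 | 0) | (0 + 0 + b.0 + c.0 + a.(0 + 0)) | --a--▸ t11, --b--▸ t12, --c--▸ t12, --c--▸ t13
  t10 = 0 | a.(0 + 0 + b.0 + c.0 + a.(0 + 0)) | --a--▸ t13
  t11 = (c.0 + 0 | 0) | (0 + 0) | --c--▸ t14
  t12 = (c.0 + 0 | 0) | 0 | --c--▸ t15
  t13 = 0 | (0 + 0 + b.0 + c.0 + a.(0 + 0)) | --a--▸ t14, --b--▸ t15, --c--▸ t15
  t14 = 0 | (0 + 0) | ·
  t15 = 0 | 0 | ·
Partition-refinement fixed point:
  B0 = {s0}
  B1 = {s2}
  B2 = {s4}
  B3 = {s7, s9, t7, t8}
  B4 = {s11, s12, t11, t12}
  B5 = {s14, s15, t14, t15}
  B6 = {s8}
  B7 = {s13}
  B8 = {s6}
  B9 = {s10}
  B10 = {s1}
  B11 = {s3, s5, t3, t4}
  B12 = {t0}
  B13 = {t1}
  B14 = {t5}
  B15 = {t9}
  B16 = {t13}
  B17 = {t2}
  B18 = {t6}
  B19 = {t10}
s0 ∈ B0, t0 ∈ B12 → different blocks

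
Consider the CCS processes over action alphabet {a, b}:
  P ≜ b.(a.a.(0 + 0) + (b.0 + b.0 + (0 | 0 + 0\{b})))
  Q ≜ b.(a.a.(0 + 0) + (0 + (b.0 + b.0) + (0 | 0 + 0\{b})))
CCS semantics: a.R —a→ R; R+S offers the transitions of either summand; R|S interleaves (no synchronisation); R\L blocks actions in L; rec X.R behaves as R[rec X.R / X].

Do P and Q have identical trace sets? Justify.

traces(P) = traces(Q)

Reachable graph of P (5 states):
  s0 = b.(a.a.(0 + 0) + (b.0 + b.0 + (0 | 0 + 0\{b}))) ⊢ =b=> s1
  s1 = a.a.(0 + 0) + (b.0 + b.0 + (0 | 0 + 0\{b})) ⊢ =a=> s2, =b=> s3
  s2 = a.(0 + 0) ⊢ =a=> s4
  s3 = 0 ⊢ deadlocked
  s4 = 0 + 0 ⊢ deadlocked
Reachable graph of Q (5 states):
  t0 = b.(a.a.(0 + 0) + (0 + (b.0 + b.0) + (0 | 0 + 0\{b}))) ⊢ =b=> t1
  t1 = a.a.(0 + 0) + (0 + (b.0 + b.0) + (0 | 0 + 0\{b})) ⊢ =a=> t2, =b=> t3
  t2 = a.(0 + 0) ⊢ =a=> t4
  t3 = 0 ⊢ deadlocked
  t4 = 0 + 0 ⊢ deadlocked
Partition-refinement fixed point:
  B0 = {s0, t0}
  B1 = {s1, t1}
  B2 = {s2, t2}
  B3 = {s3, s4, t3, t4}
s0 ∈ B0, t0 ∈ B0 → same block
Bisimilar ⇒ trace-equivalent.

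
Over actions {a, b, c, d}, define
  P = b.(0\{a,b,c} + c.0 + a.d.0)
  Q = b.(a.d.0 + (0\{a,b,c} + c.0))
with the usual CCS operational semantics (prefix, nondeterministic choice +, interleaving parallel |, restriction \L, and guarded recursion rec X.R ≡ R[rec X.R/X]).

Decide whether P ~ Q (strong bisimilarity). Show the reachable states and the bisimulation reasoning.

LTS(P): 4 reachable states
  m0 = b.(0\{a,b,c} + c.0 + a.d.0) :: -b-> m1
  m1 = 0\{a,b,c} + c.0 + a.d.0 :: -a-> m2, -c-> m3
  m2 = d.0 :: -d-> m3
  m3 = 0 :: ∅
LTS(Q): 4 reachable states
  n0 = b.(a.d.0 + (0\{a,b,c} + c.0)) :: -b-> n1
  n1 = a.d.0 + (0\{a,b,c} + c.0) :: -a-> n2, -c-> n3
  n2 = d.0 :: -d-> n3
  n3 = 0 :: ∅
Partition-refinement fixed point:
  B0 = {m0, n0}
  B1 = {m1, n1}
  B2 = {m2, n2}
  B3 = {m3, n3}
m0 ∈ B0, n0 ∈ B0 → same block

YES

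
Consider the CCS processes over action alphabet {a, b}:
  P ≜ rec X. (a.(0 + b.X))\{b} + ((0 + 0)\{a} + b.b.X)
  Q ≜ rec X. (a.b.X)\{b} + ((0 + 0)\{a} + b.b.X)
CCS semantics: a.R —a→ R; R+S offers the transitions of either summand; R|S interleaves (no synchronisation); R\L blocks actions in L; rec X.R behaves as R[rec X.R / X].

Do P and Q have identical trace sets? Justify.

trace-equivalent

Reachable graph of P (3 states):
  s0 = rec X. (a.(0 + b.X))\{b} + ((0 + 0)\{a} + b.b.X) → ··a··> s1, ··b··> s2
  s1 = (0 + b.(rec X. (a.(0 + b.X))\{b} + ((0 + 0)\{a} + b.b.X)))\{b} → ·
  s2 = b.(rec X. (a.(0 + b.X))\{b} + ((0 + 0)\{a} + b.b.X)) → ··b··> s0
Reachable graph of Q (3 states):
  t0 = rec X. (a.b.X)\{b} + ((0 + 0)\{a} + b.b.X) → ··a··> t1, ··b··> t2
  t1 = (b.(rec X. (a.b.X)\{b} + ((0 + 0)\{a} + b.b.X)))\{b} → ·
  t2 = b.(rec X. (a.b.X)\{b} + ((0 + 0)\{a} + b.b.X)) → ··b··> t0
Partition-refinement fixed point:
  B0 = {s0, t0}
  B1 = {s1, t1}
  B2 = {s2, t2}
s0 ∈ B0, t0 ∈ B0 → same block
Bisimilar ⇒ trace-equivalent.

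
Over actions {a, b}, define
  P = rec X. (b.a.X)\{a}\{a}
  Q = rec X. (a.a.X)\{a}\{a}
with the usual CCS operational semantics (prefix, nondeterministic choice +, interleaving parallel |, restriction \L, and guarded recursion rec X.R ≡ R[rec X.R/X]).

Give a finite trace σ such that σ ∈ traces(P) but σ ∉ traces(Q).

LTS(P): 2 reachable states
  s0 = rec X. (b.a.X)\{a}\{a} ⊢ -b-> s1
  s1 = (a.(rec X. (b.a.X)\{a}\{a}))\{a}\{a} ⊢ ∅
LTS(Q): 1 reachable states
  t0 = rec X. (a.a.X)\{a}\{a} ⊢ ∅
Executing b from P (initial set {s0}):
  step 1 (b): {s1}
  P completes σ.
Executing b from Q (initial set {t0}):
  step 1 (b): ∅ (Q stuck)

b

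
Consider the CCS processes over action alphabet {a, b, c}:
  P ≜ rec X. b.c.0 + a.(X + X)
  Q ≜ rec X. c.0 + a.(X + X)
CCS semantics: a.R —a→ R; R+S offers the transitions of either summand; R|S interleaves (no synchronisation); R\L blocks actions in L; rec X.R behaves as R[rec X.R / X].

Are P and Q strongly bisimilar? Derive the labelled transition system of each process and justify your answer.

not bisimilar

LTS(P): 4 reachable states
  s0 = rec X. b.c.0 + a.(X + X) → ··a··> s1, ··b··> s2
  s1 = (rec X. b.c.0 + a.(X + X)) + (rec X. b.c.0 + a.(X + X)) → ··a··> s1, ··b··> s2
  s2 = c.0 → ··c··> s3
  s3 = 0 → ·
LTS(Q): 3 reachable states
  t0 = rec X. c.0 + a.(X + X) → ··a··> t1, ··c··> t2
  t1 = (rec X. c.0 + a.(X + X)) + (rec X. c.0 + a.(X + X)) → ··a··> t1, ··c··> t2
  t2 = 0 → ·
Partition-refinement fixed point:
  B0 = {s0, s1}
  B1 = {s2}
  B2 = {s3, t2}
  B3 = {t0, t1}
s0 ∈ B0, t0 ∈ B3 → different blocks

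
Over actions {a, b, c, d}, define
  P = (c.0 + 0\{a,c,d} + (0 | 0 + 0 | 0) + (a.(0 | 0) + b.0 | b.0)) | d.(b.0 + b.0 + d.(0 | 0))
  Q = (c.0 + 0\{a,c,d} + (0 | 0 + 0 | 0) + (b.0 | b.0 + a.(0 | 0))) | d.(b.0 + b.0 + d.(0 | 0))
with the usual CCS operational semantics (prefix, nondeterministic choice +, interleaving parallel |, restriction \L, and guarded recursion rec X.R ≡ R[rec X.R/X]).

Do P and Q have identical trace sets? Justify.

traces(P) = traces(Q)

LTS(P): 20 reachable states
  m0 = (c.0 + 0\{a,c,d} + (0 | 0 + 0 | 0) + (a.(0 | 0) + b.0 | b.0)) | d.(b.0 + b.0 + d.(0 | 0)) | -a-> m1, -b-> m2, -b-> m3, -c-> m4, -d-> m5
  m1 = 0 | 0 | d.(b.0 + b.0 + d.(0 | 0)) | -d-> m6
  m2 = 0 | b.0 | d.(b.0 + b.0 + d.(0 | 0)) | -b-> m1, -d-> m7
  m3 = b.0 | 0 | d.(b.0 + b.0 + d.(0 | 0)) | -b-> m1, -d-> m8
  m4 = 0 | d.(b.0 + b.0 + d.(0 | 0)) | -d-> m9
  m5 = (c.0 + 0\{a,c,d} + (0 | 0 + 0 | 0) + (a.(0 | 0) + b.0 | b.0)) | (b.0 + b.0 + d.(0 | 0)) | -a-> m6, -b-> m10, -b-> m7, -b-> m8, -c-> m9, -d-> m11
  m6 = 0 | 0 | (b.0 + b.0 + d.(0 | 0)) | -b-> m12, -d-> m13
  m7 = 0 | b.0 | (b.0 + b.0 + d.(0 | 0)) | -b-> m14, -b-> m6, -d-> m15
  m8 = b.0 | 0 | (b.0 + b.0 + d.(0 | 0)) | -b-> m16, -b-> m6, -d-> m17
  m9 = 0 | (b.0 + b.0 + d.(0 | 0)) | -b-> m18, -d-> m19
  m10 = (c.0 + 0\{a,c,d} + (0 | 0 + 0 | 0) + (a.(0 | 0) + b.0 | b.0)) | 0 | -a-> m12, -b-> m14, -b-> m16, -c-> m18
  m11 = (c.0 + 0\{a,c,d} + (0 | 0 + 0 | 0) + (a.(0 | 0) + b.0 | b.0)) | (0 | 0) | -a-> m13, -b-> m15, -b-> m17, -c-> m19
  m12 = 0 | 0 | 0 | ·
  m13 = 0 | 0 | (0 | 0) | ·
  m14 = 0 | b.0 | 0 | -b-> m12
  m15 = 0 | b.0 | (0 | 0) | -b-> m13
  m16 = b.0 | 0 | 0 | -b-> m12
  m17 = b.0 | 0 | (0 | 0) | -b-> m13
  m18 = 0 | 0 | ·
  m19 = 0 | (0 | 0) | ·
LTS(Q): 20 reachable states
  n0 = (c.0 + 0\{a,c,d} + (0 | 0 + 0 | 0) + (b.0 | b.0 + a.(0 | 0))) | d.(b.0 + b.0 + d.(0 | 0)) | -a-> n1, -b-> n2, -b-> n3, -c-> n4, -d-> n5
  n1 = 0 | 0 | d.(b.0 + b.0 + d.(0 | 0)) | -d-> n6
  n2 = 0 | b.0 | d.(b.0 + b.0 + d.(0 | 0)) | -b-> n1, -d-> n7
  n3 = b.0 | 0 | d.(b.0 + b.0 + d.(0 | 0)) | -b-> n1, -d-> n8
  n4 = 0 | d.(b.0 + b.0 + d.(0 | 0)) | -d-> n9
  n5 = (c.0 + 0\{a,c,d} + (0 | 0 + 0 | 0) + (b.0 | b.0 + a.(0 | 0))) | (b.0 + b.0 + d.(0 | 0)) | -a-> n6, -b-> n10, -b-> n7, -b-> n8, -c-> n9, -d-> n11
  n6 = 0 | 0 | (b.0 + b.0 + d.(0 | 0)) | -b-> n12, -d-> n13
  n7 = 0 | b.0 | (b.0 + b.0 + d.(0 | 0)) | -b-> n14, -b-> n6, -d-> n15
  n8 = b.0 | 0 | (b.0 + b.0 + d.(0 | 0)) | -b-> n16, -b-> n6, -d-> n17
  n9 = 0 | (b.0 + b.0 + d.(0 | 0)) | -b-> n18, -d-> n19
  n10 = (c.0 + 0\{a,c,d} + (0 | 0 + 0 | 0) + (b.0 | b.0 + a.(0 | 0))) | 0 | -a-> n12, -b-> n14, -b-> n16, -c-> n18
  n11 = (c.0 + 0\{a,c,d} + (0 | 0 + 0 | 0) + (b.0 | b.0 + a.(0 | 0))) | (0 | 0) | -a-> n13, -b-> n15, -b-> n17, -c-> n19
  n12 = 0 | 0 | 0 | ·
  n13 = 0 | 0 | (0 | 0) | ·
  n14 = 0 | b.0 | 0 | -b-> n12
  n15 = 0 | b.0 | (0 | 0) | -b-> n13
  n16 = b.0 | 0 | 0 | -b-> n12
  n17 = b.0 | 0 | (0 | 0) | -b-> n13
  n18 = 0 | 0 | ·
  n19 = 0 | (0 | 0) | ·
Bisimilarity quotient blocks:
  B0 = {m0, n0}
  B1 = {m1, m4, n1, n4}
  B2 = {m6, m9, n6, n9}
  B3 = {m12, m13, m18, m19, n12, n13, n18, n19}
  B4 = {m2, m3, n2, n3}
  B5 = {m7, m8, n7, n8}
  B6 = {m14, m15, m16, m17, n14, n15, n16, n17}
  B7 = {m5, n5}
  B8 = {m10, m11, n10, n11}
m0 ∈ B0, n0 ∈ B0 → same block
Bisimilar ⇒ trace-equivalent.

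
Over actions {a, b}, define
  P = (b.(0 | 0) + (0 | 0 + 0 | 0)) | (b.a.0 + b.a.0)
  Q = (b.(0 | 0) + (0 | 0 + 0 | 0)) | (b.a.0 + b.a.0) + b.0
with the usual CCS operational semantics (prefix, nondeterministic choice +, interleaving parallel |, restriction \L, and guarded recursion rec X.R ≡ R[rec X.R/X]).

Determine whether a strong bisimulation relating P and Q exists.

P's transition system — 6 states:
  p0 = (b.(0 | 0) + (0 | 0 + 0 | 0)) | (b.a.0 + b.a.0) has moves ··b··> p1, ··b··> p2
  p1 = (b.(0 | 0) + (0 | 0 + 0 | 0)) | a.0 has moves ··a··> p3, ··b··> p4
  p2 = 0 | 0 | (b.a.0 + b.a.0) has moves ··b··> p4
  p3 = (b.(0 | 0) + (0 | 0 + 0 | 0)) | 0 has moves ··b··> p5
  p4 = 0 | 0 | a.0 has moves ··a··> p5
  p5 = 0 | 0 | 0 has moves ∅
Q's transition system — 7 states:
  q0 = (b.(0 | 0) + (0 | 0 + 0 | 0)) | (b.a.0 + b.a.0) + b.0 has moves ··b··> q1, ··b··> q2, ··b··> q3
  q1 = (b.(0 | 0) + (0 | 0 + 0 | 0)) | a.0 has moves ··a··> q4, ··b··> q5
  q2 = 0 has moves ∅
  q3 = 0 | 0 | (b.a.0 + b.a.0) has moves ··b··> q5
  q4 = (b.(0 | 0) + (0 | 0 + 0 | 0)) | 0 has moves ··b··> q6
  q5 = 0 | 0 | a.0 has moves ··a··> q6
  q6 = 0 | 0 | 0 has moves ∅
Partition-refinement fixed point:
  B0 = {p0}
  B1 = {p1, q1}
  B2 = {p4, q5}
  B3 = {p5, q2, q6}
  B4 = {p3, q4}
  B5 = {p2, q3}
  B6 = {q0}
p0 ∈ B0, q0 ∈ B6 → different blocks

P ≁ Q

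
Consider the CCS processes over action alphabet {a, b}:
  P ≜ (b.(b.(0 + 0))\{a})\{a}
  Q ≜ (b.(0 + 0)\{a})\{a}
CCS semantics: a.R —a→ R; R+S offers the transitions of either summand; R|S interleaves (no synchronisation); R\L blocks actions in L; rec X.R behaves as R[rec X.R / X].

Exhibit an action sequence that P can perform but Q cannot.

bb

LTS(P): 3 reachable states
  s0 = (b.(b.(0 + 0))\{a})\{a} has moves ··b··> s1
  s1 = (b.(0 + 0))\{a}\{a} has moves ··b··> s2
  s2 = (0 + 0)\{a}\{a} has moves ·
LTS(Q): 2 reachable states
  t0 = (b.(0 + 0)\{a})\{a} has moves ··b··> t1
  t1 = (0 + 0)\{a}\{a} has moves ·
Run σ = ⟨bb⟩ on P: start {s0}
  step 1 (b): {s1}
  step 2 (b): {s2}
  — P admits the full trace.
Run σ = ⟨bb⟩ on Q: start {t0}
  step 1 (b): {t1}
  step 2 (b): no successor for Q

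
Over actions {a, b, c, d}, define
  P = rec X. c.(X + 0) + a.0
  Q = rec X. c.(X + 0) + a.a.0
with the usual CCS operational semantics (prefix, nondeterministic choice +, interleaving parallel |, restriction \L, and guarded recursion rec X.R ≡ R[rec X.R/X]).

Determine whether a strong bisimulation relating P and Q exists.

P ≁ Q

Reachable graph of P (3 states):
  m0 = rec X. c.(X + 0) + a.0 | -a-> m1, -c-> m2
  m1 = 0 | ·
  m2 = (rec X. c.(X + 0) + a.0) + 0 | -a-> m1, -c-> m2
Reachable graph of Q (4 states):
  n0 = rec X. c.(X + 0) + a.a.0 | -a-> n1, -c-> n2
  n1 = a.0 | -a-> n3
  n2 = (rec X. c.(X + 0) + a.a.0) + 0 | -a-> n1, -c-> n2
  n3 = 0 | ·
Partition-refinement fixed point:
  B0 = {m0, m2}
  B1 = {m1, n3}
  B2 = {n0, n2}
  B3 = {n1}
m0 ∈ B0, n0 ∈ B2 → different blocks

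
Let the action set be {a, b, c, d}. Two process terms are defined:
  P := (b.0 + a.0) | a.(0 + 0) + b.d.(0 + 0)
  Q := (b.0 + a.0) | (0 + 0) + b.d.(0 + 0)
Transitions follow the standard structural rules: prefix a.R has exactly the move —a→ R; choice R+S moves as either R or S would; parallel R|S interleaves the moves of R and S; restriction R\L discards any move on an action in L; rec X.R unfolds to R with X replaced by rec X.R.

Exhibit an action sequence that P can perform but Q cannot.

P's transition system — 6 states:
  p0 = (b.0 + a.0) | a.(0 + 0) + b.d.(0 + 0) has moves -a-> p1, -a-> p2, -b-> p2, -b-> p3
  p1 = (b.0 + a.0) | (0 + 0) has moves -a-> p4, -b-> p4
  p2 = 0 | a.(0 + 0) has moves -a-> p4
  p3 = d.(0 + 0) has moves -d-> p5
  p4 = 0 | (0 + 0) has moves ·
  p5 = 0 + 0 has moves ·
Q's transition system — 4 states:
  q0 = (b.0 + a.0) | (0 + 0) + b.d.(0 + 0) has moves -a-> q1, -b-> q1, -b-> q2
  q1 = 0 | (0 + 0) has moves ·
  q2 = d.(0 + 0) has moves -d-> q3
  q3 = 0 + 0 has moves ·
Executing aa from P (initial set {p0}):
  step 1 (a): {p1, p2}
  step 2 (a): {p4}
  — P admits the full trace.
Executing aa from Q (initial set {q0}):
  step 1 (a): {q1}
  step 2 (a): ∅  — Q cannot continue

aa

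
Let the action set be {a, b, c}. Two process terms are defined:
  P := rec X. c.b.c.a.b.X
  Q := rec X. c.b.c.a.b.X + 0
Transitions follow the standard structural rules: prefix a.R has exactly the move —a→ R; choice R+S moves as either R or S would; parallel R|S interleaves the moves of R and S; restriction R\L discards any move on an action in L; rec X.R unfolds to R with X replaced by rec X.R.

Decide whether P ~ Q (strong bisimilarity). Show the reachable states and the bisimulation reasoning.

LTS(P): 5 reachable states
  m0 = rec X. c.b.c.a.b.X has moves -c-> m1
  m1 = b.c.a.b.(rec X. c.b.c.a.b.X) has moves -b-> m2
  m2 = c.a.b.(rec X. c.b.c.a.b.X) has moves -c-> m3
  m3 = a.b.(rec X. c.b.c.a.b.X) has moves -a-> m4
  m4 = b.(rec X. c.b.c.a.b.X) has moves -b-> m0
LTS(Q): 5 reachable states
  n0 = rec X. c.b.c.a.b.X + 0 has moves -c-> n1
  n1 = b.c.a.b.(rec X. c.b.c.a.b.X + 0) has moves -b-> n2
  n2 = c.a.b.(rec X. c.b.c.a.b.X + 0) has moves -c-> n3
  n3 = a.b.(rec X. c.b.c.a.b.X + 0) has moves -a-> n4
  n4 = b.(rec X. c.b.c.a.b.X + 0) has moves -b-> n0
Partition-refinement fixed point:
  B0 = {m0, n0}
  B1 = {m1, n1}
  B2 = {m2, n2}
  B3 = {m3, n3}
  B4 = {m4, n4}
m0 ∈ B0, n0 ∈ B0 → same block

YES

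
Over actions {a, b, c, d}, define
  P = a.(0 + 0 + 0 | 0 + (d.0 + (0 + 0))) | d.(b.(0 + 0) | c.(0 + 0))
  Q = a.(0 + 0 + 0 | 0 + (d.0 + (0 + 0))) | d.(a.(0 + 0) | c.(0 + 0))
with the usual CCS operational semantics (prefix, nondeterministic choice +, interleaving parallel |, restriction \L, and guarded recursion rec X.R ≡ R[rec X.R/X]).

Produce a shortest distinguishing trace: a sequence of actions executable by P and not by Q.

LTS(P): 15 reachable states
  u0 = a.(0 + 0 + 0 | 0 + (d.0 + (0 + 0))) | d.(b.(0 + 0) | c.(0 + 0)) ⊢ =a=> u1, =d=> u2
  u1 = (0 + 0 + 0 | 0 + (d.0 + (0 + 0))) | d.(b.(0 + 0) | c.(0 + 0)) ⊢ =d=> u3, =d=> u4
  u2 = a.(0 + 0 + 0 | 0 + (d.0 + (0 + 0))) | (b.(0 + 0) | c.(0 + 0)) ⊢ =a=> u3, =b=> u5, =c=> u6
  u3 = (0 + 0 + 0 | 0 + (d.0 + (0 + 0))) | (b.(0 + 0) | c.(0 + 0)) ⊢ =b=> u7, =c=> u8, =d=> u9
  u4 = 0 | d.(b.(0 + 0) | c.(0 + 0)) ⊢ =d=> u9
  u5 = a.(0 + 0 + 0 | 0 + (d.0 + (0 + 0))) | ((0 + 0) | c.(0 + 0)) ⊢ =a=> u7, =c=> u10
  u6 = a.(0 + 0 + 0 | 0 + (d.0 + (0 + 0))) | (b.(0 + 0) | (0 + 0)) ⊢ =a=> u8, =b=> u10
  u7 = (0 + 0 + 0 | 0 + (d.0 + (0 + 0))) | ((0 + 0) | c.(0 + 0)) ⊢ =c=> u11, =d=> u12
  u8 = (0 + 0 + 0 | 0 + (d.0 + (0 + 0))) | (b.(0 + 0) | (0 + 0)) ⊢ =b=> u11, =d=> u13
  u9 = 0 | (b.(0 + 0) | c.(0 + 0)) ⊢ =b=> u12, =c=> u13
  u10 = a.(0 + 0 + 0 | 0 + (d.0 + (0 + 0))) | ((0 + 0) | (0 + 0)) ⊢ =a=> u11
  u11 = (0 + 0 + 0 | 0 + (d.0 + (0 + 0))) | ((0 + 0) | (0 + 0)) ⊢ =d=> u14
  u12 = 0 | ((0 + 0) | c.(0 + 0)) ⊢ =c=> u14
  u13 = 0 | (b.(0 + 0) | (0 + 0)) ⊢ =b=> u14
  u14 = 0 | ((0 + 0) | (0 + 0)) ⊢ stopped
LTS(Q): 15 reachable states
  v0 = a.(0 + 0 + 0 | 0 + (d.0 + (0 + 0))) | d.(a.(0 + 0) | c.(0 + 0)) ⊢ =a=> v1, =d=> v2
  v1 = (0 + 0 + 0 | 0 + (d.0 + (0 + 0))) | d.(a.(0 + 0) | c.(0 + 0)) ⊢ =d=> v3, =d=> v4
  v2 = a.(0 + 0 + 0 | 0 + (d.0 + (0 + 0))) | (a.(0 + 0) | c.(0 + 0)) ⊢ =a=> v3, =a=> v5, =c=> v6
  v3 = (0 + 0 + 0 | 0 + (d.0 + (0 + 0))) | (a.(0 + 0) | c.(0 + 0)) ⊢ =a=> v7, =c=> v8, =d=> v9
  v4 = 0 | d.(a.(0 + 0) | c.(0 + 0)) ⊢ =d=> v9
  v5 = a.(0 + 0 + 0 | 0 + (d.0 + (0 + 0))) | ((0 + 0) | c.(0 + 0)) ⊢ =a=> v7, =c=> v10
  v6 = a.(0 + 0 + 0 | 0 + (d.0 + (0 + 0))) | (a.(0 + 0) | (0 + 0)) ⊢ =a=> v10, =a=> v8
  v7 = (0 + 0 + 0 | 0 + (d.0 + (0 + 0))) | ((0 + 0) | c.(0 + 0)) ⊢ =c=> v11, =d=> v12
  v8 = (0 + 0 + 0 | 0 + (d.0 + (0 + 0))) | (a.(0 + 0) | (0 + 0)) ⊢ =a=> v11, =d=> v13
  v9 = 0 | (a.(0 + 0) | c.(0 + 0)) ⊢ =a=> v12, =c=> v13
  v10 = a.(0 + 0 + 0 | 0 + (d.0 + (0 + 0))) | ((0 + 0) | (0 + 0)) ⊢ =a=> v11
  v11 = (0 + 0 + 0 | 0 + (d.0 + (0 + 0))) | ((0 + 0) | (0 + 0)) ⊢ =d=> v14
  v12 = 0 | ((0 + 0) | c.(0 + 0)) ⊢ =c=> v14
  v13 = 0 | (a.(0 + 0) | (0 + 0)) ⊢ =a=> v14
  v14 = 0 | ((0 + 0) | (0 + 0)) ⊢ stopped
Executing db from P (initial set {u0}):
  after d @ step 1: {u2}
  after b @ step 2: {u5}
  ✓ P
Executing db from Q (initial set {v0}):
  after d @ step 1: {v2}
  after b @ step 2: ∅  — Q cannot continue

db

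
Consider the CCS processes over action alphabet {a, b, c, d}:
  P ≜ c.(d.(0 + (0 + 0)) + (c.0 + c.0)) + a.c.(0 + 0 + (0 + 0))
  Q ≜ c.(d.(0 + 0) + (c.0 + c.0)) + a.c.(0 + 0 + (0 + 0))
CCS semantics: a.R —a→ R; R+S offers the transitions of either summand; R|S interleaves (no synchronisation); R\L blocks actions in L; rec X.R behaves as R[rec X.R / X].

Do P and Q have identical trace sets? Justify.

trace-equivalent

Reachable graph of P (6 states):
  u0 = c.(d.(0 + (0 + 0)) + (c.0 + c.0)) + a.c.(0 + 0 + (0 + 0)) has moves —a→ u1, —c→ u2
  u1 = c.(0 + 0 + (0 + 0)) has moves —c→ u3
  u2 = d.(0 + (0 + 0)) + (c.0 + c.0) has moves —c→ u4, —d→ u5
  u3 = 0 + 0 + (0 + 0) has moves deadlocked
  u4 = 0 has moves deadlocked
  u5 = 0 + (0 + 0) has moves deadlocked
Reachable graph of Q (6 states):
  v0 = c.(d.(0 + 0) + (c.0 + c.0)) + a.c.(0 + 0 + (0 + 0)) has moves —a→ v1, —c→ v2
  v1 = c.(0 + 0 + (0 + 0)) has moves —c→ v3
  v2 = d.(0 + 0) + (c.0 + c.0) has moves —c→ v4, —d→ v5
  v3 = 0 + 0 + (0 + 0) has moves deadlocked
  v4 = 0 has moves deadlocked
  v5 = 0 + 0 has moves deadlocked
Partition-refinement fixed point:
  B0 = {u0, v0}
  B1 = {u2, v2}
  B2 = {u3, u4, u5, v3, v4, v5}
  B3 = {u1, v1}
u0 ∈ B0, v0 ∈ B0 → same block
Bisimilar ⇒ trace-equivalent.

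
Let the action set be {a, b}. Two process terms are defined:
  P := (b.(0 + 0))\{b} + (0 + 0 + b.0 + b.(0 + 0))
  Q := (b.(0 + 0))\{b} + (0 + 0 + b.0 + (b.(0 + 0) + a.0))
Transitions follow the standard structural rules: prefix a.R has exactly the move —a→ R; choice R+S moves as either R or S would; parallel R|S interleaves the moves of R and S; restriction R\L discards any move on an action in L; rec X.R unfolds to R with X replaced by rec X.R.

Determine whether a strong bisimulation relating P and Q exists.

P ≁ Q

LTS(P): 3 reachable states
  s0 = (b.(0 + 0))\{b} + (0 + 0 + b.0 + b.(0 + 0)) has moves ··b··> s1, ··b··> s2
  s1 = 0 has moves ·
  s2 = 0 + 0 has moves ·
LTS(Q): 3 reachable states
  t0 = (b.(0 + 0))\{b} + (0 + 0 + b.0 + (b.(0 + 0) + a.0)) has moves ··a··> t1, ··b··> t1, ··b··> t2
  t1 = 0 has moves ·
  t2 = 0 + 0 has moves ·
Coarsest stable partition (strong bisimilarity classes):
  B0 = {s0}
  B1 = {s1, s2, t1, t2}
  B2 = {t0}
s0 ∈ B0, t0 ∈ B2 → different blocks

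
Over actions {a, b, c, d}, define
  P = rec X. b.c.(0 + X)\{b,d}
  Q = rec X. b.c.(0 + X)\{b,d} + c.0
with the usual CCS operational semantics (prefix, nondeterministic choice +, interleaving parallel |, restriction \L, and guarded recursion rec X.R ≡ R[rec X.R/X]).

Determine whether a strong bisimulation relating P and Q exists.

not bisimilar

Reachable graph of P (3 states):
  p0 = rec X. b.c.(0 + X)\{b,d} ⊢ —b→ p1
  p1 = c.(0 + (rec X. b.c.(0 + X)\{b,d}))\{b,d} ⊢ —c→ p2
  p2 = (0 + (rec X. b.c.(0 + X)\{b,d}))\{b,d} ⊢ (no moves)
Reachable graph of Q (5 states):
  q0 = rec X. b.c.(0 + X)\{b,d} + c.0 ⊢ —b→ q1, —c→ q2
  q1 = c.(0 + (rec X. b.c.(0 + X)\{b,d} + c.0))\{b,d} ⊢ —c→ q3
  q2 = 0 ⊢ (no moves)
  q3 = (0 + (rec X. b.c.(0 + X)\{b,d} + c.0))\{b,d} ⊢ —c→ q4
  q4 = 0\{b,d} ⊢ (no moves)
Partition-refinement fixed point:
  B0 = {p0}
  B1 = {p1, q3}
  B2 = {p2, q2, q4}
  B3 = {q0}
  B4 = {q1}
p0 ∈ B0, q0 ∈ B3 → different blocks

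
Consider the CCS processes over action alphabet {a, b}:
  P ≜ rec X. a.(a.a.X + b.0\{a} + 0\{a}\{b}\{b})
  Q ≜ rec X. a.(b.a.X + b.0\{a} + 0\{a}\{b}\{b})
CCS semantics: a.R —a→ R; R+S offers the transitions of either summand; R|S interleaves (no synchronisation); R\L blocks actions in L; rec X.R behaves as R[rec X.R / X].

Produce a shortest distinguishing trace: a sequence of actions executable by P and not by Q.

LTS(P): 4 reachable states
  s0 = rec X. a.(a.a.X + b.0\{a} + 0\{a}\{b}\{b}) ⊢ ··a··> s1
  s1 = a.a.(rec X. a.(a.a.X + b.0\{a} + 0\{a}\{b}\{b})) + b.0\{a} + 0\{a}\{b}\{b} ⊢ ··a··> s2, ··b··> s3
  s2 = a.(rec X. a.(a.a.X + b.0\{a} + 0\{a}\{b}\{b})) ⊢ ··a··> s0
  s3 = 0\{a} ⊢ (no moves)
LTS(Q): 4 reachable states
  t0 = rec X. a.(b.a.X + b.0\{a} + 0\{a}\{b}\{b}) ⊢ ··a··> t1
  t1 = b.a.(rec X. a.(b.a.X + b.0\{a} + 0\{a}\{b}\{b})) + b.0\{a} + 0\{a}\{b}\{b} ⊢ ··b··> t2, ··b··> t3
  t2 = 0\{a} ⊢ (no moves)
  t3 = a.(rec X. a.(b.a.X + b.0\{a} + 0\{a}\{b}\{b})) ⊢ ··a··> t0
Run σ = ⟨aa⟩ on P: start {s0}
  [1] a ⇒ {s1}
  [2] a ⇒ {s2}
  — P admits the full trace.
Run σ = ⟨aa⟩ on Q: start {t0}
  [1] a ⇒ {t1}
  [2] a ⇒ ∅ (Q stuck)

aa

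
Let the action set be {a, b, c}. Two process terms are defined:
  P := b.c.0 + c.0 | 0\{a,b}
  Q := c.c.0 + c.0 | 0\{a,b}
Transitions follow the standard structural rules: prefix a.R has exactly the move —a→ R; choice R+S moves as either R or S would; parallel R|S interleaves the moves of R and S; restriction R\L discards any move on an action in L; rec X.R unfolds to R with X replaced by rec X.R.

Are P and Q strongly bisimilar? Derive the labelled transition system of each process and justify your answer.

P's transition system — 4 states:
  p0 = b.c.0 + c.0 | 0\{a,b} has moves -b-> p1, -c-> p2
  p1 = c.0 has moves -c-> p3
  p2 = 0 | 0\{a,b} has moves (no moves)
  p3 = 0 has moves (no moves)
Q's transition system — 4 states:
  q0 = c.c.0 + c.0 | 0\{a,b} has moves -c-> q1, -c-> q2
  q1 = 0 | 0\{a,b} has moves (no moves)
  q2 = c.0 has moves -c-> q3
  q3 = 0 has moves (no moves)
Partition-refinement fixed point:
  B0 = {p0}
  B1 = {p1, q2}
  B2 = {p2, p3, q1, q3}
  B3 = {q0}
p0 ∈ B0, q0 ∈ B3 → different blocks

not bisimilar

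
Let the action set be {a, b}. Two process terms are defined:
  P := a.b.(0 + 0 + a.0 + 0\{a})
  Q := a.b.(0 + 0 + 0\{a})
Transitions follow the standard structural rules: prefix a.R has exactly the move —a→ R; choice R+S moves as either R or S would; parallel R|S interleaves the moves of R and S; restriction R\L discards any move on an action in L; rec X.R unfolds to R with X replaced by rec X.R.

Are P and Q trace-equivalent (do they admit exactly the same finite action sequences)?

trace-distinct — witness ⟨aba⟩

LTS(P): 4 reachable states
  m0 = a.b.(0 + 0 + a.0 + 0\{a}) → ··a··> m1
  m1 = b.(0 + 0 + a.0 + 0\{a}) → ··b··> m2
  m2 = 0 + 0 + a.0 + 0\{a} → ··a··> m3
  m3 = 0 → ∅
LTS(Q): 3 reachable states
  n0 = a.b.(0 + 0 + 0\{a}) → ··a··> n1
  n1 = b.(0 + 0 + 0\{a}) → ··b··> n2
  n2 = 0 + 0 + 0\{a} → ∅
Run σ = ⟨aba⟩ on P: start {m0}
  after a @ step 1: {m1}
  after b @ step 2: {m2}
  after a @ step 3: {m3}
  P completes σ.
Run σ = ⟨aba⟩ on Q: start {n0}
  after a @ step 1: {n1}
  after b @ step 2: {n2}
  after a @ step 3: no successor for Q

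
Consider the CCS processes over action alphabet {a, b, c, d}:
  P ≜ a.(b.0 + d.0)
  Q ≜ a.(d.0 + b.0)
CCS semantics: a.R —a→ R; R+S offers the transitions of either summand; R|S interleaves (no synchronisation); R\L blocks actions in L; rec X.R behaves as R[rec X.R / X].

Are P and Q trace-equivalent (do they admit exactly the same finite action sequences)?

YES

LTS(P): 3 reachable states
  u0 = a.(b.0 + d.0) ⊢ —a→ u1
  u1 = b.0 + d.0 ⊢ —b→ u2, —d→ u2
  u2 = 0 ⊢ stopped
LTS(Q): 3 reachable states
  v0 = a.(d.0 + b.0) ⊢ —a→ v1
  v1 = d.0 + b.0 ⊢ —b→ v2, —d→ v2
  v2 = 0 ⊢ stopped
Partition-refinement fixed point:
  B0 = {u0, v0}
  B1 = {u1, v1}
  B2 = {u2, v2}
u0 ∈ B0, v0 ∈ B0 → same block
Bisimilar ⇒ trace-equivalent.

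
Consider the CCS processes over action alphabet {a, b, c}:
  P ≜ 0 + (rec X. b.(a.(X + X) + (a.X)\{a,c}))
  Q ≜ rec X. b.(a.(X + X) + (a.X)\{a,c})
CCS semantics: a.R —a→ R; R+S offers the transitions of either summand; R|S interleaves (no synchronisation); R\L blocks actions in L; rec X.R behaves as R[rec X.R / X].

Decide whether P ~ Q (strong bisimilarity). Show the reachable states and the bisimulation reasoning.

YES

LTS(P): 3 reachable states
  p0 = 0 + (rec X. b.(a.(X + X) + (a.X)\{a,c})) :: ··b··> p1
  p1 = a.((rec X. b.(a.(X + X) + (a.X)\{a,c})) + (rec X. b.(a.(X + X) + (a.X)\{a,c}))) + (a.(rec X. b.(a.(X + X) + (a.X)\{a,c})))\{a,c} :: ··a··> p2
  p2 = (rec X. b.(a.(X + X) + (a.X)\{a,c})) + (rec X. b.(a.(X + X) + (a.X)\{a,c})) :: ··b··> p1
LTS(Q): 3 reachable states
  q0 = rec X. b.(a.(X + X) + (a.X)\{a,c}) :: ··b··> q1
  q1 = a.((rec X. b.(a.(X + X) + (a.X)\{a,c})) + (rec X. b.(a.(X + X) + (a.X)\{a,c}))) + (a.(rec X. b.(a.(X + X) + (a.X)\{a,c})))\{a,c} :: ··a··> q2
  q2 = (rec X. b.(a.(X + X) + (a.X)\{a,c})) + (rec X. b.(a.(X + X) + (a.X)\{a,c})) :: ··b··> q1
Partition-refinement fixed point:
  B0 = {p0, p2, q0, q2}
  B1 = {p1, q1}
p0 ∈ B0, q0 ∈ B0 → same block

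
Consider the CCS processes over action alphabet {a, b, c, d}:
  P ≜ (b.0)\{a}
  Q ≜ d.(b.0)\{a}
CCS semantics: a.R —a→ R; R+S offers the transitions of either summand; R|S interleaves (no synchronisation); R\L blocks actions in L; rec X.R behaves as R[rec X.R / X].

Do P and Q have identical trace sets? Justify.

NO — witness ⟨b⟩

P's transition system — 2 states:
  m0 = (b.0)\{a} has moves =b=> m1
  m1 = 0\{a} has moves ·
Q's transition system — 3 states:
  n0 = d.(b.0)\{a} has moves =d=> n1
  n1 = (b.0)\{a} has moves =b=> n2
  n2 = 0\{a} has moves ·
Executing b from P (initial set {m0}):
  step 1 (b): {m1}
  ✓ P
Executing b from Q (initial set {n0}):
  step 1 (b): no successor for Q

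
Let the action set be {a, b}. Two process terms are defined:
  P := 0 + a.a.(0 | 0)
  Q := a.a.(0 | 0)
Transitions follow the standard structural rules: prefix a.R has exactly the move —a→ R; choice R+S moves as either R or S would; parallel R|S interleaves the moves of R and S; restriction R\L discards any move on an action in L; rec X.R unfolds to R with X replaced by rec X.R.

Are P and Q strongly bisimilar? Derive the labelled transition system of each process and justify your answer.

LTS(P): 3 reachable states
  u0 = 0 + a.a.(0 | 0) → --a--▸ u1
  u1 = a.(0 | 0) → --a--▸ u2
  u2 = 0 | 0 → ∅
LTS(Q): 3 reachable states
  v0 = a.a.(0 | 0) → --a--▸ v1
  v1 = a.(0 | 0) → --a--▸ v2
  v2 = 0 | 0 → ∅
Bisimilarity quotient blocks:
  B0 = {u0, v0}
  B1 = {u1, v1}
  B2 = {u2, v2}
u0 ∈ B0, v0 ∈ B0 → same block

P ~ Q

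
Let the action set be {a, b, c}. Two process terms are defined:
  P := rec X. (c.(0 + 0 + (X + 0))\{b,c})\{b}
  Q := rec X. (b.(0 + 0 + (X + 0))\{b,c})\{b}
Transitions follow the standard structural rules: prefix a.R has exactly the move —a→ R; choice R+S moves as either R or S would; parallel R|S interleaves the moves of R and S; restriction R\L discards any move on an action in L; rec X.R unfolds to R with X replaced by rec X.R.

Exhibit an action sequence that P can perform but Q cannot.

c

P's transition system — 2 states:
  u0 = rec X. (c.(0 + 0 + (X + 0))\{b,c})\{b} → =c=> u1
  u1 = (0 + 0 + ((rec X. (c.(0 + 0 + (X + 0))\{b,c})\{b}) + 0))\{b,c}\{b} → ·
Q's transition system — 1 states:
  v0 = rec X. (b.(0 + 0 + (X + 0))\{b,c})\{b} → ·
Run σ = ⟨c⟩ on P: start {u0}
  step 1 (c): {u1}
  — P admits the full trace.
Run σ = ⟨c⟩ on Q: start {v0}
  step 1 (c): no successor for Q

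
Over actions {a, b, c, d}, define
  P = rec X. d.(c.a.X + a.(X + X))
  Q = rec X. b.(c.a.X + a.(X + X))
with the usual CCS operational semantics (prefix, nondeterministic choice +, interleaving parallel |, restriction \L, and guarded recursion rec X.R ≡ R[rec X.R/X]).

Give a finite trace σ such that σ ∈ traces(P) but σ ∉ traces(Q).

P's transition system — 4 states:
  u0 = rec X. d.(c.a.X + a.(X + X)) ⊢ ··d··> u1
  u1 = c.a.(rec X. d.(c.a.X + a.(X + X))) + a.((rec X. d.(c.a.X + a.(X + X))) + (rec X. d.(c.a.X + a.(X + X)))) ⊢ ··a··> u2, ··c··> u3
  u2 = (rec X. d.(c.a.X + a.(X + X))) + (rec X. d.(c.a.X + a.(X + X))) ⊢ ··d··> u1
  u3 = a.(rec X. d.(c.a.X + a.(X + X))) ⊢ ··a··> u0
Q's transition system — 4 states:
  v0 = rec X. b.(c.a.X + a.(X + X)) ⊢ ··b··> v1
  v1 = c.a.(rec X. b.(c.a.X + a.(X + X))) + a.((rec X. b.(c.a.X + a.(X + X))) + (rec X. b.(c.a.X + a.(X + X)))) ⊢ ··a··> v2, ··c··> v3
  v2 = (rec X. b.(c.a.X + a.(X + X))) + (rec X. b.(c.a.X + a.(X + X))) ⊢ ··b··> v1
  v3 = a.(rec X. b.(c.a.X + a.(X + X))) ⊢ ··a··> v0
Executing d from P (initial set {u0}):
  step 1 (d): {u1}
  — P admits the full trace.
Executing d from Q (initial set {v0}):
  step 1 (d): ∅ (Q stuck)

d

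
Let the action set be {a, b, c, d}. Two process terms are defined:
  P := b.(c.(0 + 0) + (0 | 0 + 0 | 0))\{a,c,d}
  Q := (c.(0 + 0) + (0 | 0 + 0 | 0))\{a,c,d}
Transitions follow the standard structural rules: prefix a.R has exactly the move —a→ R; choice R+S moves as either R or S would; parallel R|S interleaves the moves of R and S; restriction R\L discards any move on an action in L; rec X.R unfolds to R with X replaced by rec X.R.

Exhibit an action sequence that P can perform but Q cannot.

b

LTS(P): 2 reachable states
  s0 = b.(c.(0 + 0) + (0 | 0 + 0 | 0))\{a,c,d} → --b--▸ s1
  s1 = (c.(0 + 0) + (0 | 0 + 0 | 0))\{a,c,d} → deadlocked
LTS(Q): 1 reachable states
  t0 = (c.(0 + 0) + (0 | 0 + 0 | 0))\{a,c,d} → deadlocked
Executing b from P (initial set {s0}):
  after b @ step 1: {s1}
  — P admits the full trace.
Executing b from Q (initial set {t0}):
  after b @ step 1: ∅  — Q cannot continue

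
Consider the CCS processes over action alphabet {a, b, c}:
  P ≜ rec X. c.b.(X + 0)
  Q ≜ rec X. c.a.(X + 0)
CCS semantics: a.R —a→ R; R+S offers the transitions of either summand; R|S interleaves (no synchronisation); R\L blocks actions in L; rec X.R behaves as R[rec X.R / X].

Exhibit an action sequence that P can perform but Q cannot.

LTS(P): 3 reachable states
  m0 = rec X. c.b.(X + 0) | ··c··> m1
  m1 = b.((rec X. c.b.(X + 0)) + 0) | ··b··> m2
  m2 = (rec X. c.b.(X + 0)) + 0 | ··c··> m1
LTS(Q): 3 reachable states
  n0 = rec X. c.a.(X + 0) | ··c··> n1
  n1 = a.((rec X. c.a.(X + 0)) + 0) | ··a··> n2
  n2 = (rec X. c.a.(X + 0)) + 0 | ··c··> n1
Executing cb from P (initial set {m0}):
  [1] c ⇒ {m1}
  [2] b ⇒ {m2}
  — P admits the full trace.
Executing cb from Q (initial set {n0}):
  [1] c ⇒ {n1}
  [2] b ⇒ ∅ (Q stuck)

cb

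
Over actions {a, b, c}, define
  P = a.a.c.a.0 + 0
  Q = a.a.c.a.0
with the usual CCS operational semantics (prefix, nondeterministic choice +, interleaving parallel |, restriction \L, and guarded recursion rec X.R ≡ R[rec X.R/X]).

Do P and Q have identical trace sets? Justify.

LTS(P): 5 reachable states
  m0 = a.a.c.a.0 + 0 :: ··a··> m1
  m1 = a.c.a.0 :: ··a··> m2
  m2 = c.a.0 :: ··c··> m3
  m3 = a.0 :: ··a··> m4
  m4 = 0 :: ·
LTS(Q): 5 reachable states
  n0 = a.a.c.a.0 :: ··a··> n1
  n1 = a.c.a.0 :: ··a··> n2
  n2 = c.a.0 :: ··c··> n3
  n3 = a.0 :: ··a··> n4
  n4 = 0 :: ·
Coarsest stable partition (strong bisimilarity classes):
  B0 = {m0, n0}
  B1 = {m1, n1}
  B2 = {m2, n2}
  B3 = {m3, n3}
  B4 = {m4, n4}
m0 ∈ B0, n0 ∈ B0 → same block
Bisimilar ⇒ trace-equivalent.

YES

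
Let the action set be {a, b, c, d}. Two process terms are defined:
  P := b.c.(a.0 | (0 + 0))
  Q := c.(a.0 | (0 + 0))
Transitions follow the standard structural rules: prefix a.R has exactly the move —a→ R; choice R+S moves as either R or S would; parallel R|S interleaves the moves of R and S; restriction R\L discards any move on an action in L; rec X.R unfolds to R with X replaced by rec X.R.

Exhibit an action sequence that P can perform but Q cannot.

b

Reachable graph of P (4 states):
  p0 = b.c.(a.0 | (0 + 0)) ⊢ =b=> p1
  p1 = c.(a.0 | (0 + 0)) ⊢ =c=> p2
  p2 = a.0 | (0 + 0) ⊢ =a=> p3
  p3 = 0 | (0 + 0) ⊢ (no moves)
Reachable graph of Q (3 states):
  q0 = c.(a.0 | (0 + 0)) ⊢ =c=> q1
  q1 = a.0 | (0 + 0) ⊢ =a=> q2
  q2 = 0 | (0 + 0) ⊢ (no moves)
Executing b from P (initial set {p0}):
  step 1 (b): {p1}
  P completes σ.
Executing b from Q (initial set {q0}):
  step 1 (b): ∅  — Q cannot continue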